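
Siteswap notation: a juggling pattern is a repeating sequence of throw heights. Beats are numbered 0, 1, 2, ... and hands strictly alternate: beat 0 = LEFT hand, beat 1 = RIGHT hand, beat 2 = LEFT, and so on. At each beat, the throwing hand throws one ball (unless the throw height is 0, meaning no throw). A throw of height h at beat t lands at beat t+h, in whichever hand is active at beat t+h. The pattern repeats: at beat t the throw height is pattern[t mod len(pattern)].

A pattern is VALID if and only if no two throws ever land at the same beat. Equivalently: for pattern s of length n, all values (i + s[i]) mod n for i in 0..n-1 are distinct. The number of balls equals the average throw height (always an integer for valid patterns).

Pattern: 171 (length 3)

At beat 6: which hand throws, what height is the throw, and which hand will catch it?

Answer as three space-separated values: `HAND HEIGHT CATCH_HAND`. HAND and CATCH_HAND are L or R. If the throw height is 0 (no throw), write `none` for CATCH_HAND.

Beat 6: 6 mod 2 = 0, so hand = L
Throw height = pattern[6 mod 3] = pattern[0] = 1
Lands at beat 6+1=7, 7 mod 2 = 1, so catch hand = R

Answer: L 1 R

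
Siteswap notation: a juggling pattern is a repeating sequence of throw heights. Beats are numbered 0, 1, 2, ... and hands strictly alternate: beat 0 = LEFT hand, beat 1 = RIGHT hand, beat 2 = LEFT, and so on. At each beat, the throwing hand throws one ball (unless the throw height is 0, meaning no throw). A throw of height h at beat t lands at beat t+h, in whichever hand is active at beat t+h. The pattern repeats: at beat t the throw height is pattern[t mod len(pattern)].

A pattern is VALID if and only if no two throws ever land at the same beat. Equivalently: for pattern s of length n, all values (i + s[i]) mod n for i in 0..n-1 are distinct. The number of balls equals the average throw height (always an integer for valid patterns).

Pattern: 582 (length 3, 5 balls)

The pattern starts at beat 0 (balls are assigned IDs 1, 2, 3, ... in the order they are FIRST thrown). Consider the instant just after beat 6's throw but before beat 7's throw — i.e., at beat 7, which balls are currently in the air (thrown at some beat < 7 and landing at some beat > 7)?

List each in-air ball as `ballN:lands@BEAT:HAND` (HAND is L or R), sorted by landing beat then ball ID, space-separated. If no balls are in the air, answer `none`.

Beat 0 (L): throw ball1 h=5 -> lands@5:R; in-air after throw: [b1@5:R]
Beat 1 (R): throw ball2 h=8 -> lands@9:R; in-air after throw: [b1@5:R b2@9:R]
Beat 2 (L): throw ball3 h=2 -> lands@4:L; in-air after throw: [b3@4:L b1@5:R b2@9:R]
Beat 3 (R): throw ball4 h=5 -> lands@8:L; in-air after throw: [b3@4:L b1@5:R b4@8:L b2@9:R]
Beat 4 (L): throw ball3 h=8 -> lands@12:L; in-air after throw: [b1@5:R b4@8:L b2@9:R b3@12:L]
Beat 5 (R): throw ball1 h=2 -> lands@7:R; in-air after throw: [b1@7:R b4@8:L b2@9:R b3@12:L]
Beat 6 (L): throw ball5 h=5 -> lands@11:R; in-air after throw: [b1@7:R b4@8:L b2@9:R b5@11:R b3@12:L]
Beat 7 (R): throw ball1 h=8 -> lands@15:R; in-air after throw: [b4@8:L b2@9:R b5@11:R b3@12:L b1@15:R]

Answer: ball4:lands@8:L ball2:lands@9:R ball5:lands@11:R ball3:lands@12:L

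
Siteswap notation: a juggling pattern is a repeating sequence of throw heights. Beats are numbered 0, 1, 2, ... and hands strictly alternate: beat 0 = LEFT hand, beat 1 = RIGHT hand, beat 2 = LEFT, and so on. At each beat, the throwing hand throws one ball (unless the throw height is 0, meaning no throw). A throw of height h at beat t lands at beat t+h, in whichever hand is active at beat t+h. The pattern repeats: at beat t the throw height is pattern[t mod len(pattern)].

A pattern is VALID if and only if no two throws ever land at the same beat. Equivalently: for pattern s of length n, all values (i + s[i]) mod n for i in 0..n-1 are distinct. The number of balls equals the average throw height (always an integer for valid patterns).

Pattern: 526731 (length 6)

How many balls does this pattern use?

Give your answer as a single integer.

Answer: 4

Derivation:
Pattern = [5, 2, 6, 7, 3, 1], length n = 6
  position 0: throw height = 5, running sum = 5
  position 1: throw height = 2, running sum = 7
  position 2: throw height = 6, running sum = 13
  position 3: throw height = 7, running sum = 20
  position 4: throw height = 3, running sum = 23
  position 5: throw height = 1, running sum = 24
Total sum = 24; balls = sum / n = 24 / 6 = 4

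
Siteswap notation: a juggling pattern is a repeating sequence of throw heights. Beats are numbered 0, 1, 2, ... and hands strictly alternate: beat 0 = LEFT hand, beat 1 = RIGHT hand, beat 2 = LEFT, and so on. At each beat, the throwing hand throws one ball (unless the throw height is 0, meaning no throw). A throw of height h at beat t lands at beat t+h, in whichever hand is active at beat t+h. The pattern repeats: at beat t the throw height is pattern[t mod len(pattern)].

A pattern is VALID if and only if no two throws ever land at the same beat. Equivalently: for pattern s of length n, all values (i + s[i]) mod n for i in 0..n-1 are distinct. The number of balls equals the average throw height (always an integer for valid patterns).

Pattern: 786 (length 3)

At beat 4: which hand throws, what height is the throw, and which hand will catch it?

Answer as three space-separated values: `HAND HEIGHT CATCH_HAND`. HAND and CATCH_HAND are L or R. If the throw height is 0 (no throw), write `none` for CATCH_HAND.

Beat 4: 4 mod 2 = 0, so hand = L
Throw height = pattern[4 mod 3] = pattern[1] = 8
Lands at beat 4+8=12, 12 mod 2 = 0, so catch hand = L

Answer: L 8 L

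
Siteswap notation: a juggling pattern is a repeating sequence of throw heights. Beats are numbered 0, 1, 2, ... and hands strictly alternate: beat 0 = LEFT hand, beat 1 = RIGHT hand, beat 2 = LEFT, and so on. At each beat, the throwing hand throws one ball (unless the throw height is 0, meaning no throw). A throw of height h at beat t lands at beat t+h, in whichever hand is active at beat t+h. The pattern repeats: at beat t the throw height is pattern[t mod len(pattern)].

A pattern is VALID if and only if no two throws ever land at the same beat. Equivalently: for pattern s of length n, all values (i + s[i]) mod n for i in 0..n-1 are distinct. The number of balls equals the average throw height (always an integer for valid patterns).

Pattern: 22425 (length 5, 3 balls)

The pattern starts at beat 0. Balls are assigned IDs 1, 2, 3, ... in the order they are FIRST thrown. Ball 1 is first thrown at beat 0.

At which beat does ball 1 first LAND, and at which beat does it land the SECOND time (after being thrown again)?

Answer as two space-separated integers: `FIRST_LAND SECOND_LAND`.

Beat 0 (L): throw ball1 h=2 -> lands@2:L; in-air after throw: [b1@2:L]
Beat 1 (R): throw ball2 h=2 -> lands@3:R; in-air after throw: [b1@2:L b2@3:R]
Beat 2 (L): throw ball1 h=4 -> lands@6:L; in-air after throw: [b2@3:R b1@6:L]
Beat 3 (R): throw ball2 h=2 -> lands@5:R; in-air after throw: [b2@5:R b1@6:L]
Beat 4 (L): throw ball3 h=5 -> lands@9:R; in-air after throw: [b2@5:R b1@6:L b3@9:R]
Beat 5 (R): throw ball2 h=2 -> lands@7:R; in-air after throw: [b1@6:L b2@7:R b3@9:R]
Beat 6 (L): throw ball1 h=2 -> lands@8:L; in-air after throw: [b2@7:R b1@8:L b3@9:R]
Ball 1: thrown@0 h=2 -> first land @2; rethrown@2 h=4 -> second land @6

Answer: 2 6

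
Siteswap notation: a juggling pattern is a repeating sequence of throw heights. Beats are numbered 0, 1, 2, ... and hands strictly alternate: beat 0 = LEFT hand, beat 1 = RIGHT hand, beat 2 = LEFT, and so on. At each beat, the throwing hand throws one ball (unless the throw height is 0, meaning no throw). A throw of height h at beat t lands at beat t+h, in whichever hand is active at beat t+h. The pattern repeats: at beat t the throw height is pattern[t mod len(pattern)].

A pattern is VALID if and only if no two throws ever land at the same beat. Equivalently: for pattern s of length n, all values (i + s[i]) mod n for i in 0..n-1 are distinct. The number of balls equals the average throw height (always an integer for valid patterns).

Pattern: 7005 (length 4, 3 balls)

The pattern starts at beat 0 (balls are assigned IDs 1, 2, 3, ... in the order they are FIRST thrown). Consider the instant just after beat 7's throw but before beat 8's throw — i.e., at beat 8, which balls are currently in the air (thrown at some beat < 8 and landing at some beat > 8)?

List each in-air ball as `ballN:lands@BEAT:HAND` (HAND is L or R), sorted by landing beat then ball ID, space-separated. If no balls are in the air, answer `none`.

Answer: ball3:lands@11:R ball1:lands@12:L

Derivation:
Beat 0 (L): throw ball1 h=7 -> lands@7:R; in-air after throw: [b1@7:R]
Beat 3 (R): throw ball2 h=5 -> lands@8:L; in-air after throw: [b1@7:R b2@8:L]
Beat 4 (L): throw ball3 h=7 -> lands@11:R; in-air after throw: [b1@7:R b2@8:L b3@11:R]
Beat 7 (R): throw ball1 h=5 -> lands@12:L; in-air after throw: [b2@8:L b3@11:R b1@12:L]
Beat 8 (L): throw ball2 h=7 -> lands@15:R; in-air after throw: [b3@11:R b1@12:L b2@15:R]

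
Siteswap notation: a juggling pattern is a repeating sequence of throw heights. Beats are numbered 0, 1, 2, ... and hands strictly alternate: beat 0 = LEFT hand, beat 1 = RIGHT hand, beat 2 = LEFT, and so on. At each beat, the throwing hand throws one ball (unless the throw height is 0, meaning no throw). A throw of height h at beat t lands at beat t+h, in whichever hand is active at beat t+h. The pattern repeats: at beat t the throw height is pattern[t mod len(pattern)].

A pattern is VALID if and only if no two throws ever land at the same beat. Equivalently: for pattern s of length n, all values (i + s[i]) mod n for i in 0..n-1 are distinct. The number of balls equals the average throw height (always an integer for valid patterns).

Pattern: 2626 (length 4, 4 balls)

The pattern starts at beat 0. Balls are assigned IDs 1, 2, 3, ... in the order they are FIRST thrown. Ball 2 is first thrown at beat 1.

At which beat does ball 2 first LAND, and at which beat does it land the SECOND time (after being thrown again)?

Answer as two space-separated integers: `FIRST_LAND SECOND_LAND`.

Beat 0 (L): throw ball1 h=2 -> lands@2:L; in-air after throw: [b1@2:L]
Beat 1 (R): throw ball2 h=6 -> lands@7:R; in-air after throw: [b1@2:L b2@7:R]
Beat 2 (L): throw ball1 h=2 -> lands@4:L; in-air after throw: [b1@4:L b2@7:R]
Beat 3 (R): throw ball3 h=6 -> lands@9:R; in-air after throw: [b1@4:L b2@7:R b3@9:R]
Beat 4 (L): throw ball1 h=2 -> lands@6:L; in-air after throw: [b1@6:L b2@7:R b3@9:R]
Beat 5 (R): throw ball4 h=6 -> lands@11:R; in-air after throw: [b1@6:L b2@7:R b3@9:R b4@11:R]
Beat 6 (L): throw ball1 h=2 -> lands@8:L; in-air after throw: [b2@7:R b1@8:L b3@9:R b4@11:R]
Beat 7 (R): throw ball2 h=6 -> lands@13:R; in-air after throw: [b1@8:L b3@9:R b4@11:R b2@13:R]
Beat 8 (L): throw ball1 h=2 -> lands@10:L; in-air after throw: [b3@9:R b1@10:L b4@11:R b2@13:R]
Beat 9 (R): throw ball3 h=6 -> lands@15:R; in-air after throw: [b1@10:L b4@11:R b2@13:R b3@15:R]
Beat 10 (L): throw ball1 h=2 -> lands@12:L; in-air after throw: [b4@11:R b1@12:L b2@13:R b3@15:R]
Beat 11 (R): throw ball4 h=6 -> lands@17:R; in-air after throw: [b1@12:L b2@13:R b3@15:R b4@17:R]
Beat 12 (L): throw ball1 h=2 -> lands@14:L; in-air after throw: [b2@13:R b1@14:L b3@15:R b4@17:R]
Beat 13 (R): throw ball2 h=6 -> lands@19:R; in-air after throw: [b1@14:L b3@15:R b4@17:R b2@19:R]
Ball 2: thrown@1 h=6 -> first land @7; rethrown@7 h=6 -> second land @13

Answer: 7 13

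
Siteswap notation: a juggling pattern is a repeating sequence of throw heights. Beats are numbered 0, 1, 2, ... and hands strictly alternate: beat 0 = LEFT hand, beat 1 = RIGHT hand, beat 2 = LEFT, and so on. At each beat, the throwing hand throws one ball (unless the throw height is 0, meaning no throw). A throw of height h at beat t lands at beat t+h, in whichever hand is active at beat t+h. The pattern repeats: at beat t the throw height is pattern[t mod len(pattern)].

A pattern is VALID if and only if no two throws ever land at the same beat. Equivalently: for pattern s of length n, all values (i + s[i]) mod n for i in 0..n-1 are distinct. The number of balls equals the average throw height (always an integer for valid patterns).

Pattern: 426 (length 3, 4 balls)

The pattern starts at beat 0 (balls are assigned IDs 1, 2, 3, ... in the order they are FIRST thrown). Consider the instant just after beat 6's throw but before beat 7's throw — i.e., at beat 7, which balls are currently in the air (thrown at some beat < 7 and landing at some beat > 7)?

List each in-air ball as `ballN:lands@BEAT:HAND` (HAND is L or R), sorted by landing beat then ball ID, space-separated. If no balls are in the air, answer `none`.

Answer: ball3:lands@8:L ball1:lands@10:L ball4:lands@11:R

Derivation:
Beat 0 (L): throw ball1 h=4 -> lands@4:L; in-air after throw: [b1@4:L]
Beat 1 (R): throw ball2 h=2 -> lands@3:R; in-air after throw: [b2@3:R b1@4:L]
Beat 2 (L): throw ball3 h=6 -> lands@8:L; in-air after throw: [b2@3:R b1@4:L b3@8:L]
Beat 3 (R): throw ball2 h=4 -> lands@7:R; in-air after throw: [b1@4:L b2@7:R b3@8:L]
Beat 4 (L): throw ball1 h=2 -> lands@6:L; in-air after throw: [b1@6:L b2@7:R b3@8:L]
Beat 5 (R): throw ball4 h=6 -> lands@11:R; in-air after throw: [b1@6:L b2@7:R b3@8:L b4@11:R]
Beat 6 (L): throw ball1 h=4 -> lands@10:L; in-air after throw: [b2@7:R b3@8:L b1@10:L b4@11:R]
Beat 7 (R): throw ball2 h=2 -> lands@9:R; in-air after throw: [b3@8:L b2@9:R b1@10:L b4@11:R]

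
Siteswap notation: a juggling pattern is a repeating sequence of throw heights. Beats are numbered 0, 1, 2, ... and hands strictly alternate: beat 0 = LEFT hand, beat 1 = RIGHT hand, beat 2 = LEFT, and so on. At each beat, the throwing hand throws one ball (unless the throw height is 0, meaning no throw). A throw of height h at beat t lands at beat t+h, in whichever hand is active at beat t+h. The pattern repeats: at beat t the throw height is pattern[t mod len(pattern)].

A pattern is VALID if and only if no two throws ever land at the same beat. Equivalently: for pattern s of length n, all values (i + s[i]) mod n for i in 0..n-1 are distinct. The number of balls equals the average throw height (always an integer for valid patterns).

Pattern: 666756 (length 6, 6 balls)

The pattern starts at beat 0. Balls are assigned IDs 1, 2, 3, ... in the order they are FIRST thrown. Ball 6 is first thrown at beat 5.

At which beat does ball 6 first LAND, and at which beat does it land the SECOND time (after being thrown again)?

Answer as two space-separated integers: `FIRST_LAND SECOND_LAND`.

Beat 0 (L): throw ball1 h=6 -> lands@6:L; in-air after throw: [b1@6:L]
Beat 1 (R): throw ball2 h=6 -> lands@7:R; in-air after throw: [b1@6:L b2@7:R]
Beat 2 (L): throw ball3 h=6 -> lands@8:L; in-air after throw: [b1@6:L b2@7:R b3@8:L]
Beat 3 (R): throw ball4 h=7 -> lands@10:L; in-air after throw: [b1@6:L b2@7:R b3@8:L b4@10:L]
Beat 4 (L): throw ball5 h=5 -> lands@9:R; in-air after throw: [b1@6:L b2@7:R b3@8:L b5@9:R b4@10:L]
Beat 5 (R): throw ball6 h=6 -> lands@11:R; in-air after throw: [b1@6:L b2@7:R b3@8:L b5@9:R b4@10:L b6@11:R]
Beat 6 (L): throw ball1 h=6 -> lands@12:L; in-air after throw: [b2@7:R b3@8:L b5@9:R b4@10:L b6@11:R b1@12:L]
Beat 7 (R): throw ball2 h=6 -> lands@13:R; in-air after throw: [b3@8:L b5@9:R b4@10:L b6@11:R b1@12:L b2@13:R]
Beat 8 (L): throw ball3 h=6 -> lands@14:L; in-air after throw: [b5@9:R b4@10:L b6@11:R b1@12:L b2@13:R b3@14:L]
Beat 9 (R): throw ball5 h=7 -> lands@16:L; in-air after throw: [b4@10:L b6@11:R b1@12:L b2@13:R b3@14:L b5@16:L]
Beat 10 (L): throw ball4 h=5 -> lands@15:R; in-air after throw: [b6@11:R b1@12:L b2@13:R b3@14:L b4@15:R b5@16:L]
Beat 11 (R): throw ball6 h=6 -> lands@17:R; in-air after throw: [b1@12:L b2@13:R b3@14:L b4@15:R b5@16:L b6@17:R]
Beat 12 (L): throw ball1 h=6 -> lands@18:L; in-air after throw: [b2@13:R b3@14:L b4@15:R b5@16:L b6@17:R b1@18:L]
Beat 13 (R): throw ball2 h=6 -> lands@19:R; in-air after throw: [b3@14:L b4@15:R b5@16:L b6@17:R b1@18:L b2@19:R]
Beat 14 (L): throw ball3 h=6 -> lands@20:L; in-air after throw: [b4@15:R b5@16:L b6@17:R b1@18:L b2@19:R b3@20:L]
Beat 15 (R): throw ball4 h=7 -> lands@22:L; in-air after throw: [b5@16:L b6@17:R b1@18:L b2@19:R b3@20:L b4@22:L]
Beat 16 (L): throw ball5 h=5 -> lands@21:R; in-air after throw: [b6@17:R b1@18:L b2@19:R b3@20:L b5@21:R b4@22:L]
Beat 17 (R): throw ball6 h=6 -> lands@23:R; in-air after throw: [b1@18:L b2@19:R b3@20:L b5@21:R b4@22:L b6@23:R]
Ball 6: thrown@5 h=6 -> first land @11; rethrown@11 h=6 -> second land @17

Answer: 11 17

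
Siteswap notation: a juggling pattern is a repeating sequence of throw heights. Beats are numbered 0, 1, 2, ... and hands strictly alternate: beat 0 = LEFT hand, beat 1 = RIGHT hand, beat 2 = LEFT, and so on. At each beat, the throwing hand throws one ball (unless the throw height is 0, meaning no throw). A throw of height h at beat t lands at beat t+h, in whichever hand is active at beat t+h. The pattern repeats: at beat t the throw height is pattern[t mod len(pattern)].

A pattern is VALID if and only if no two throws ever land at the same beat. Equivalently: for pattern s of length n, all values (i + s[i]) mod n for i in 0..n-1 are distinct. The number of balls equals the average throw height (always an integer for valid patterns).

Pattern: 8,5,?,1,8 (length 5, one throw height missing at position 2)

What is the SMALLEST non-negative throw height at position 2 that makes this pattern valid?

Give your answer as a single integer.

Answer: 3

Derivation:
i=0: (0 + 8) mod 5 = 3
i=1: (1 + 5) mod 5 = 1
i=2: s[i]=? (unknown)
i=3: (3 + 1) mod 5 = 4
i=4: (4 + 8) mod 5 = 2
Known residues: [1, 2, 3, 4]; need a permutation of 0..4, so missing residue r = 0
Need (2 + s) mod 5 = 0; smallest s = (0 - 2) mod 5 = 3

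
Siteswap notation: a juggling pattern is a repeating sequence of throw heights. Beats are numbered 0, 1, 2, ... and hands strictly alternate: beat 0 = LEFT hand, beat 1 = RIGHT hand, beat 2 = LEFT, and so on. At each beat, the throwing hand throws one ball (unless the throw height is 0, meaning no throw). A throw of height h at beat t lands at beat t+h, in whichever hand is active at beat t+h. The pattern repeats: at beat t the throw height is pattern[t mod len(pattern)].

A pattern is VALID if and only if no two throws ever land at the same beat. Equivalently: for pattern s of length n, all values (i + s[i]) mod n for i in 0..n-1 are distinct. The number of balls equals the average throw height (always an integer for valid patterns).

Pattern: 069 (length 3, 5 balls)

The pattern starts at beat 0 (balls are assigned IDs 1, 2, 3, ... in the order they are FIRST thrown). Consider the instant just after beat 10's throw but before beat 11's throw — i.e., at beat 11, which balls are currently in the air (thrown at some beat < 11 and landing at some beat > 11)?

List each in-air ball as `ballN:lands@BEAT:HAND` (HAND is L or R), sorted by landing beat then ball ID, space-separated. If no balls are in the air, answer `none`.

Beat 1 (R): throw ball1 h=6 -> lands@7:R; in-air after throw: [b1@7:R]
Beat 2 (L): throw ball2 h=9 -> lands@11:R; in-air after throw: [b1@7:R b2@11:R]
Beat 4 (L): throw ball3 h=6 -> lands@10:L; in-air after throw: [b1@7:R b3@10:L b2@11:R]
Beat 5 (R): throw ball4 h=9 -> lands@14:L; in-air after throw: [b1@7:R b3@10:L b2@11:R b4@14:L]
Beat 7 (R): throw ball1 h=6 -> lands@13:R; in-air after throw: [b3@10:L b2@11:R b1@13:R b4@14:L]
Beat 8 (L): throw ball5 h=9 -> lands@17:R; in-air after throw: [b3@10:L b2@11:R b1@13:R b4@14:L b5@17:R]
Beat 10 (L): throw ball3 h=6 -> lands@16:L; in-air after throw: [b2@11:R b1@13:R b4@14:L b3@16:L b5@17:R]
Beat 11 (R): throw ball2 h=9 -> lands@20:L; in-air after throw: [b1@13:R b4@14:L b3@16:L b5@17:R b2@20:L]

Answer: ball1:lands@13:R ball4:lands@14:L ball3:lands@16:L ball5:lands@17:R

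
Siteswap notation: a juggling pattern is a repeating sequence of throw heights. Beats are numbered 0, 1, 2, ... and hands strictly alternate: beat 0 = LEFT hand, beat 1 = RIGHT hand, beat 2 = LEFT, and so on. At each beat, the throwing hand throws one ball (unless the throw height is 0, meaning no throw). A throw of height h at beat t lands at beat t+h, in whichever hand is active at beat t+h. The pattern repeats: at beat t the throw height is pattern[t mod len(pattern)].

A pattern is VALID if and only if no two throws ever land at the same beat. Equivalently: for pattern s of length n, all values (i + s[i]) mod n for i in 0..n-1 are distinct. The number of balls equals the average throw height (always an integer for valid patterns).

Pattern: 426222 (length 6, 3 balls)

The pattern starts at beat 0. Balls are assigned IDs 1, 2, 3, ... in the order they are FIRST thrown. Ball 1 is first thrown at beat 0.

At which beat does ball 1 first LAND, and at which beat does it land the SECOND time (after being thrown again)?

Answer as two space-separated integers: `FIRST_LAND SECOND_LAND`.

Answer: 4 6

Derivation:
Beat 0 (L): throw ball1 h=4 -> lands@4:L; in-air after throw: [b1@4:L]
Beat 1 (R): throw ball2 h=2 -> lands@3:R; in-air after throw: [b2@3:R b1@4:L]
Beat 2 (L): throw ball3 h=6 -> lands@8:L; in-air after throw: [b2@3:R b1@4:L b3@8:L]
Beat 3 (R): throw ball2 h=2 -> lands@5:R; in-air after throw: [b1@4:L b2@5:R b3@8:L]
Beat 4 (L): throw ball1 h=2 -> lands@6:L; in-air after throw: [b2@5:R b1@6:L b3@8:L]
Beat 5 (R): throw ball2 h=2 -> lands@7:R; in-air after throw: [b1@6:L b2@7:R b3@8:L]
Beat 6 (L): throw ball1 h=4 -> lands@10:L; in-air after throw: [b2@7:R b3@8:L b1@10:L]
Ball 1: thrown@0 h=4 -> first land @4; rethrown@4 h=2 -> second land @6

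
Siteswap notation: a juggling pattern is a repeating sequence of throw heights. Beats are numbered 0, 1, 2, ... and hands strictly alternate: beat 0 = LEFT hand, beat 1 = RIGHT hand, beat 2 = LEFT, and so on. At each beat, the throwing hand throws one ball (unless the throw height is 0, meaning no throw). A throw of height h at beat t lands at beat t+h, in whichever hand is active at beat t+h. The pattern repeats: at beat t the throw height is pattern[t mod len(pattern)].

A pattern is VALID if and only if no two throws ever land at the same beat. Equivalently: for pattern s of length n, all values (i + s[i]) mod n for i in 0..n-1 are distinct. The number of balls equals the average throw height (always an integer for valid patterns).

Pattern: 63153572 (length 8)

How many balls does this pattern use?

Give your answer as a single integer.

Answer: 4

Derivation:
Pattern = [6, 3, 1, 5, 3, 5, 7, 2], length n = 8
  position 0: throw height = 6, running sum = 6
  position 1: throw height = 3, running sum = 9
  position 2: throw height = 1, running sum = 10
  position 3: throw height = 5, running sum = 15
  position 4: throw height = 3, running sum = 18
  position 5: throw height = 5, running sum = 23
  position 6: throw height = 7, running sum = 30
  position 7: throw height = 2, running sum = 32
Total sum = 32; balls = sum / n = 32 / 8 = 4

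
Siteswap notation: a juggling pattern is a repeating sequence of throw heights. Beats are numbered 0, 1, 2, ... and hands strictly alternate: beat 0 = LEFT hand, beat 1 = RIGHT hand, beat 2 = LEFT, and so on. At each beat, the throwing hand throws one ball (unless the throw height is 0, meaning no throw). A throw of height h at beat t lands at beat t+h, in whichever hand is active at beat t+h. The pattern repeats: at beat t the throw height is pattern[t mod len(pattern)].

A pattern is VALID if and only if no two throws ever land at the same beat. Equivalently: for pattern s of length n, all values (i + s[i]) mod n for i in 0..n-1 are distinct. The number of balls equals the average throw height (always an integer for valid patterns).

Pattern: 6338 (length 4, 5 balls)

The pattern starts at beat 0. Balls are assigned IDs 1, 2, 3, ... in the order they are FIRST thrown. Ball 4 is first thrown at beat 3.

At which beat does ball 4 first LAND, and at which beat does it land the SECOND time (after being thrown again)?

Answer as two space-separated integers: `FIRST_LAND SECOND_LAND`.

Answer: 11 19

Derivation:
Beat 0 (L): throw ball1 h=6 -> lands@6:L; in-air after throw: [b1@6:L]
Beat 1 (R): throw ball2 h=3 -> lands@4:L; in-air after throw: [b2@4:L b1@6:L]
Beat 2 (L): throw ball3 h=3 -> lands@5:R; in-air after throw: [b2@4:L b3@5:R b1@6:L]
Beat 3 (R): throw ball4 h=8 -> lands@11:R; in-air after throw: [b2@4:L b3@5:R b1@6:L b4@11:R]
Beat 4 (L): throw ball2 h=6 -> lands@10:L; in-air after throw: [b3@5:R b1@6:L b2@10:L b4@11:R]
Beat 5 (R): throw ball3 h=3 -> lands@8:L; in-air after throw: [b1@6:L b3@8:L b2@10:L b4@11:R]
Beat 6 (L): throw ball1 h=3 -> lands@9:R; in-air after throw: [b3@8:L b1@9:R b2@10:L b4@11:R]
Beat 7 (R): throw ball5 h=8 -> lands@15:R; in-air after throw: [b3@8:L b1@9:R b2@10:L b4@11:R b5@15:R]
Beat 8 (L): throw ball3 h=6 -> lands@14:L; in-air after throw: [b1@9:R b2@10:L b4@11:R b3@14:L b5@15:R]
Beat 9 (R): throw ball1 h=3 -> lands@12:L; in-air after throw: [b2@10:L b4@11:R b1@12:L b3@14:L b5@15:R]
Beat 10 (L): throw ball2 h=3 -> lands@13:R; in-air after throw: [b4@11:R b1@12:L b2@13:R b3@14:L b5@15:R]
Beat 11 (R): throw ball4 h=8 -> lands@19:R; in-air after throw: [b1@12:L b2@13:R b3@14:L b5@15:R b4@19:R]
Beat 12 (L): throw ball1 h=6 -> lands@18:L; in-air after throw: [b2@13:R b3@14:L b5@15:R b1@18:L b4@19:R]
Beat 13 (R): throw ball2 h=3 -> lands@16:L; in-air after throw: [b3@14:L b5@15:R b2@16:L b1@18:L b4@19:R]
Beat 14 (L): throw ball3 h=3 -> lands@17:R; in-air after throw: [b5@15:R b2@16:L b3@17:R b1@18:L b4@19:R]
Beat 15 (R): throw ball5 h=8 -> lands@23:R; in-air after throw: [b2@16:L b3@17:R b1@18:L b4@19:R b5@23:R]
Beat 16 (L): throw ball2 h=6 -> lands@22:L; in-air after throw: [b3@17:R b1@18:L b4@19:R b2@22:L b5@23:R]
Beat 17 (R): throw ball3 h=3 -> lands@20:L; in-air after throw: [b1@18:L b4@19:R b3@20:L b2@22:L b5@23:R]
Beat 18 (L): throw ball1 h=3 -> lands@21:R; in-air after throw: [b4@19:R b3@20:L b1@21:R b2@22:L b5@23:R]
Beat 19 (R): throw ball4 h=8 -> lands@27:R; in-air after throw: [b3@20:L b1@21:R b2@22:L b5@23:R b4@27:R]
Ball 4: thrown@3 h=8 -> first land @11; rethrown@11 h=8 -> second land @19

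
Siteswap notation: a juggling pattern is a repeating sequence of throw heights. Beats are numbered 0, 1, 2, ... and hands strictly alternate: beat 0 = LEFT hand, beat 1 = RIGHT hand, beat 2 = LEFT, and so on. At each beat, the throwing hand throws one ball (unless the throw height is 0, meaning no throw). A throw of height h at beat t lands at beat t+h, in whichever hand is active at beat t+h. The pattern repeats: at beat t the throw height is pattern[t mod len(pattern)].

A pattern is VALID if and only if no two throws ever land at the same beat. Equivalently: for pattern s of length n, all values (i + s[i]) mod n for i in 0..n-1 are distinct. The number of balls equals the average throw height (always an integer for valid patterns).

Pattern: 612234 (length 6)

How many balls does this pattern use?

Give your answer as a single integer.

Answer: 3

Derivation:
Pattern = [6, 1, 2, 2, 3, 4], length n = 6
  position 0: throw height = 6, running sum = 6
  position 1: throw height = 1, running sum = 7
  position 2: throw height = 2, running sum = 9
  position 3: throw height = 2, running sum = 11
  position 4: throw height = 3, running sum = 14
  position 5: throw height = 4, running sum = 18
Total sum = 18; balls = sum / n = 18 / 6 = 3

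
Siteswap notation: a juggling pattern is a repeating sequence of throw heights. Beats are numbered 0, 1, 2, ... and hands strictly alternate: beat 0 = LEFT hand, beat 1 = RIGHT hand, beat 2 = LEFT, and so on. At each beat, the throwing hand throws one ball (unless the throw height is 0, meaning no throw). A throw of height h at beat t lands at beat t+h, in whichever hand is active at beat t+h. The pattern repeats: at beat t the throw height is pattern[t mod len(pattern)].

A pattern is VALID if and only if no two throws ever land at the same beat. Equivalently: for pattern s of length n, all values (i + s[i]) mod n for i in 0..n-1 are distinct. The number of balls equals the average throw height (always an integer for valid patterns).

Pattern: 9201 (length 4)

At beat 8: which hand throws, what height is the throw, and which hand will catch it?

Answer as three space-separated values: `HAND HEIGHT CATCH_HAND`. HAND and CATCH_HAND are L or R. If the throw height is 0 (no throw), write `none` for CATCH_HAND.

Answer: L 9 R

Derivation:
Beat 8: 8 mod 2 = 0, so hand = L
Throw height = pattern[8 mod 4] = pattern[0] = 9
Lands at beat 8+9=17, 17 mod 2 = 1, so catch hand = R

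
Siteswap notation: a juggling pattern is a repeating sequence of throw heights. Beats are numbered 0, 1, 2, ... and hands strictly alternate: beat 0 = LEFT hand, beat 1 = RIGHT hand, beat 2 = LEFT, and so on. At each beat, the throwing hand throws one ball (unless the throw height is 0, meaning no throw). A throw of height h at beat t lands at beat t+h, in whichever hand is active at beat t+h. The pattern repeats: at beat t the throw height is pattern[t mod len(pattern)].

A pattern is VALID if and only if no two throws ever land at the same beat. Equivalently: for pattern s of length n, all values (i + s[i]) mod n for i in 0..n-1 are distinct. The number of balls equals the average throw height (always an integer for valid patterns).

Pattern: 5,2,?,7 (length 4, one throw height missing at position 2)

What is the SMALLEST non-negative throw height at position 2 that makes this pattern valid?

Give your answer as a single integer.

i=0: (0 + 5) mod 4 = 1
i=1: (1 + 2) mod 4 = 3
i=2: s[i]=? (unknown)
i=3: (3 + 7) mod 4 = 2
Known residues: [1, 2, 3]; need a permutation of 0..3, so missing residue r = 0
Need (2 + s) mod 4 = 0; smallest s = (0 - 2) mod 4 = 2

Answer: 2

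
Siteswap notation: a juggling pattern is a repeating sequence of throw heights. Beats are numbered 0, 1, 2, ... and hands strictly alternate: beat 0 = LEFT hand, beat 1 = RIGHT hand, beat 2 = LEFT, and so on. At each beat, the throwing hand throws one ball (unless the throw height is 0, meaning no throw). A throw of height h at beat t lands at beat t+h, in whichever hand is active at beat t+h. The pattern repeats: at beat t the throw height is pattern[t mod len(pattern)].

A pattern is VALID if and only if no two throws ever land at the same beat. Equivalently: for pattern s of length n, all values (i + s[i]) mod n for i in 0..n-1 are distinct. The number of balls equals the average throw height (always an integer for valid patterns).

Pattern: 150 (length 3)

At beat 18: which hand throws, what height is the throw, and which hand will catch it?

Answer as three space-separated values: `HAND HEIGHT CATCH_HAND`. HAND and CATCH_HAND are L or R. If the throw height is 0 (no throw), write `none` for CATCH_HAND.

Answer: L 1 R

Derivation:
Beat 18: 18 mod 2 = 0, so hand = L
Throw height = pattern[18 mod 3] = pattern[0] = 1
Lands at beat 18+1=19, 19 mod 2 = 1, so catch hand = R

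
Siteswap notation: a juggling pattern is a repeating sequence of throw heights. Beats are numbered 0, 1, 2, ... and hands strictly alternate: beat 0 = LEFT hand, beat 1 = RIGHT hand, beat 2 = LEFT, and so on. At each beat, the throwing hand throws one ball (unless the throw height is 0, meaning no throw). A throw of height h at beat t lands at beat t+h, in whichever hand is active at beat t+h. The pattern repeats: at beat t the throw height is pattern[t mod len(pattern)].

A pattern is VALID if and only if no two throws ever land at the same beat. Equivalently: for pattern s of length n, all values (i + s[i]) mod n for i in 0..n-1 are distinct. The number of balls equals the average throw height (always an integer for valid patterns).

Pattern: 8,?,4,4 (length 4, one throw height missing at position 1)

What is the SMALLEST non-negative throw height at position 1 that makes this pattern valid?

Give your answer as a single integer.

i=0: (0 + 8) mod 4 = 0
i=1: s[i]=? (unknown)
i=2: (2 + 4) mod 4 = 2
i=3: (3 + 4) mod 4 = 3
Known residues: [0, 2, 3]; need a permutation of 0..3, so missing residue r = 1
Need (1 + s) mod 4 = 1; smallest s = (1 - 1) mod 4 = 0

Answer: 0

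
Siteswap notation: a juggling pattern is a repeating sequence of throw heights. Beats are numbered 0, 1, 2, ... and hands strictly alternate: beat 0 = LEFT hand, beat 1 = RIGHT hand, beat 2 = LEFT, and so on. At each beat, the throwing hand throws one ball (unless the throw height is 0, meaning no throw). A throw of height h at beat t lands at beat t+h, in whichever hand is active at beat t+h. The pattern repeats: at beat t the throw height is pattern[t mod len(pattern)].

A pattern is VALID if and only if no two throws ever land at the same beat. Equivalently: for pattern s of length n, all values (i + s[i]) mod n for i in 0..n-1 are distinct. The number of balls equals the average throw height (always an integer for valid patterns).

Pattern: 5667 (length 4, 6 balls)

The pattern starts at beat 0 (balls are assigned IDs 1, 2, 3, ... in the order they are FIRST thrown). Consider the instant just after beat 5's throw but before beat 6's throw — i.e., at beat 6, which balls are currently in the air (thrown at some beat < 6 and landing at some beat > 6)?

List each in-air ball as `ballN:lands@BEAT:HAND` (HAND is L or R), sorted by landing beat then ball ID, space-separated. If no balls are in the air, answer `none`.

Beat 0 (L): throw ball1 h=5 -> lands@5:R; in-air after throw: [b1@5:R]
Beat 1 (R): throw ball2 h=6 -> lands@7:R; in-air after throw: [b1@5:R b2@7:R]
Beat 2 (L): throw ball3 h=6 -> lands@8:L; in-air after throw: [b1@5:R b2@7:R b3@8:L]
Beat 3 (R): throw ball4 h=7 -> lands@10:L; in-air after throw: [b1@5:R b2@7:R b3@8:L b4@10:L]
Beat 4 (L): throw ball5 h=5 -> lands@9:R; in-air after throw: [b1@5:R b2@7:R b3@8:L b5@9:R b4@10:L]
Beat 5 (R): throw ball1 h=6 -> lands@11:R; in-air after throw: [b2@7:R b3@8:L b5@9:R b4@10:L b1@11:R]
Beat 6 (L): throw ball6 h=6 -> lands@12:L; in-air after throw: [b2@7:R b3@8:L b5@9:R b4@10:L b1@11:R b6@12:L]

Answer: ball2:lands@7:R ball3:lands@8:L ball5:lands@9:R ball4:lands@10:L ball1:lands@11:R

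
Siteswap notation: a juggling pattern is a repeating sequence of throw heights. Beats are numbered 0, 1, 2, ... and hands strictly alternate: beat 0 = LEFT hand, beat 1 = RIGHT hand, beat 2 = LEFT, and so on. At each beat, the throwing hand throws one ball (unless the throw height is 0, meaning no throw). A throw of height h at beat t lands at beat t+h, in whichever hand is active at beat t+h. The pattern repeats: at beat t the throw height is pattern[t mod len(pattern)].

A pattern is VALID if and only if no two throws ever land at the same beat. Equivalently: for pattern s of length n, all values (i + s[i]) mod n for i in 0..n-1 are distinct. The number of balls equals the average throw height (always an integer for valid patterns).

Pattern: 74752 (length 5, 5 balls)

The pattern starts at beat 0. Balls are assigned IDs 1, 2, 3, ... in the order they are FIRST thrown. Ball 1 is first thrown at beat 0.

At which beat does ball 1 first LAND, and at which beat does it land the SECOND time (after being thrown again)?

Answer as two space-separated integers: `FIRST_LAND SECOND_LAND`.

Beat 0 (L): throw ball1 h=7 -> lands@7:R; in-air after throw: [b1@7:R]
Beat 1 (R): throw ball2 h=4 -> lands@5:R; in-air after throw: [b2@5:R b1@7:R]
Beat 2 (L): throw ball3 h=7 -> lands@9:R; in-air after throw: [b2@5:R b1@7:R b3@9:R]
Beat 3 (R): throw ball4 h=5 -> lands@8:L; in-air after throw: [b2@5:R b1@7:R b4@8:L b3@9:R]
Beat 4 (L): throw ball5 h=2 -> lands@6:L; in-air after throw: [b2@5:R b5@6:L b1@7:R b4@8:L b3@9:R]
Beat 5 (R): throw ball2 h=7 -> lands@12:L; in-air after throw: [b5@6:L b1@7:R b4@8:L b3@9:R b2@12:L]
Beat 6 (L): throw ball5 h=4 -> lands@10:L; in-air after throw: [b1@7:R b4@8:L b3@9:R b5@10:L b2@12:L]
Beat 7 (R): throw ball1 h=7 -> lands@14:L; in-air after throw: [b4@8:L b3@9:R b5@10:L b2@12:L b1@14:L]
Beat 8 (L): throw ball4 h=5 -> lands@13:R; in-air after throw: [b3@9:R b5@10:L b2@12:L b4@13:R b1@14:L]
Beat 9 (R): throw ball3 h=2 -> lands@11:R; in-air after throw: [b5@10:L b3@11:R b2@12:L b4@13:R b1@14:L]
Beat 10 (L): throw ball5 h=7 -> lands@17:R; in-air after throw: [b3@11:R b2@12:L b4@13:R b1@14:L b5@17:R]
Beat 11 (R): throw ball3 h=4 -> lands@15:R; in-air after throw: [b2@12:L b4@13:R b1@14:L b3@15:R b5@17:R]
Beat 12 (L): throw ball2 h=7 -> lands@19:R; in-air after throw: [b4@13:R b1@14:L b3@15:R b5@17:R b2@19:R]
Beat 13 (R): throw ball4 h=5 -> lands@18:L; in-air after throw: [b1@14:L b3@15:R b5@17:R b4@18:L b2@19:R]
Beat 14 (L): throw ball1 h=2 -> lands@16:L; in-air after throw: [b3@15:R b1@16:L b5@17:R b4@18:L b2@19:R]
Ball 1: thrown@0 h=7 -> first land @7; rethrown@7 h=7 -> second land @14

Answer: 7 14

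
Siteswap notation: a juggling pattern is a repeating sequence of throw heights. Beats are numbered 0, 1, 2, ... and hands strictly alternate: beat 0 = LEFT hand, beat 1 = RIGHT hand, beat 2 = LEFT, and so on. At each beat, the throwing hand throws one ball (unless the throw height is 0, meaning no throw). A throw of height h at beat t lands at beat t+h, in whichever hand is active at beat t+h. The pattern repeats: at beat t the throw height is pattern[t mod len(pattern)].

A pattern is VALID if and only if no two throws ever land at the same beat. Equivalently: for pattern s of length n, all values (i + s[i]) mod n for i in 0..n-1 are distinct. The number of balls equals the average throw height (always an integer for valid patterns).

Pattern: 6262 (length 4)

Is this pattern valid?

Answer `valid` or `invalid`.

Answer: valid

Derivation:
i=0: (i + s[i]) mod n = (0 + 6) mod 4 = 2
i=1: (i + s[i]) mod n = (1 + 2) mod 4 = 3
i=2: (i + s[i]) mod n = (2 + 6) mod 4 = 0
i=3: (i + s[i]) mod n = (3 + 2) mod 4 = 1
Residues: [2, 3, 0, 1], distinct: True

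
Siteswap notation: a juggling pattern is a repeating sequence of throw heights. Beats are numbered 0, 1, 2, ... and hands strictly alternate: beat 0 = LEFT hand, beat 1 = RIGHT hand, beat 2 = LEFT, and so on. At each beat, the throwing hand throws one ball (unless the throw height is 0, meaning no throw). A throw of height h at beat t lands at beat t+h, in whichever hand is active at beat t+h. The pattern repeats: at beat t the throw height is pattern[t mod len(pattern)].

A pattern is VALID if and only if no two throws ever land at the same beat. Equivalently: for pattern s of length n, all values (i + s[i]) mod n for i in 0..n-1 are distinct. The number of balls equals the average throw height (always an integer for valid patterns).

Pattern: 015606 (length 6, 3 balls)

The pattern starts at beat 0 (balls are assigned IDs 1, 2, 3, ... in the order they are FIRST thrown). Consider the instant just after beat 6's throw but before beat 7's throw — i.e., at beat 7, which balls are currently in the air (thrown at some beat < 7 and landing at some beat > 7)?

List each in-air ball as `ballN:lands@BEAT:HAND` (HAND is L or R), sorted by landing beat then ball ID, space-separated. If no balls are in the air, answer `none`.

Beat 1 (R): throw ball1 h=1 -> lands@2:L; in-air after throw: [b1@2:L]
Beat 2 (L): throw ball1 h=5 -> lands@7:R; in-air after throw: [b1@7:R]
Beat 3 (R): throw ball2 h=6 -> lands@9:R; in-air after throw: [b1@7:R b2@9:R]
Beat 5 (R): throw ball3 h=6 -> lands@11:R; in-air after throw: [b1@7:R b2@9:R b3@11:R]
Beat 7 (R): throw ball1 h=1 -> lands@8:L; in-air after throw: [b1@8:L b2@9:R b3@11:R]

Answer: ball2:lands@9:R ball3:lands@11:R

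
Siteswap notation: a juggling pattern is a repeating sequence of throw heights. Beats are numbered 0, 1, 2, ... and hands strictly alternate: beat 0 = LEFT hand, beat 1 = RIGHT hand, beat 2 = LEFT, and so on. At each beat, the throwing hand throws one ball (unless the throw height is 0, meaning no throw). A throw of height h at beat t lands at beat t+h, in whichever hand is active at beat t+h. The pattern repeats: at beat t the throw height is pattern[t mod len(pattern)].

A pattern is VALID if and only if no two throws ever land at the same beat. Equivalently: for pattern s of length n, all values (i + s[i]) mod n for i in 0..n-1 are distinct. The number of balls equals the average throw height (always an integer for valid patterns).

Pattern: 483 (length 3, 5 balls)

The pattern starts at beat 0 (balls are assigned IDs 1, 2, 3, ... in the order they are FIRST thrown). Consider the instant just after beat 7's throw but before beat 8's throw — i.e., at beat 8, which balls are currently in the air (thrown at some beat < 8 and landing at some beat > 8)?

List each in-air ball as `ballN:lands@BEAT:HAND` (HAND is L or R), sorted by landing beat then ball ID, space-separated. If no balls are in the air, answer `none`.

Answer: ball2:lands@9:R ball5:lands@10:L ball1:lands@12:L ball4:lands@15:R

Derivation:
Beat 0 (L): throw ball1 h=4 -> lands@4:L; in-air after throw: [b1@4:L]
Beat 1 (R): throw ball2 h=8 -> lands@9:R; in-air after throw: [b1@4:L b2@9:R]
Beat 2 (L): throw ball3 h=3 -> lands@5:R; in-air after throw: [b1@4:L b3@5:R b2@9:R]
Beat 3 (R): throw ball4 h=4 -> lands@7:R; in-air after throw: [b1@4:L b3@5:R b4@7:R b2@9:R]
Beat 4 (L): throw ball1 h=8 -> lands@12:L; in-air after throw: [b3@5:R b4@7:R b2@9:R b1@12:L]
Beat 5 (R): throw ball3 h=3 -> lands@8:L; in-air after throw: [b4@7:R b3@8:L b2@9:R b1@12:L]
Beat 6 (L): throw ball5 h=4 -> lands@10:L; in-air after throw: [b4@7:R b3@8:L b2@9:R b5@10:L b1@12:L]
Beat 7 (R): throw ball4 h=8 -> lands@15:R; in-air after throw: [b3@8:L b2@9:R b5@10:L b1@12:L b4@15:R]
Beat 8 (L): throw ball3 h=3 -> lands@11:R; in-air after throw: [b2@9:R b5@10:L b3@11:R b1@12:L b4@15:R]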